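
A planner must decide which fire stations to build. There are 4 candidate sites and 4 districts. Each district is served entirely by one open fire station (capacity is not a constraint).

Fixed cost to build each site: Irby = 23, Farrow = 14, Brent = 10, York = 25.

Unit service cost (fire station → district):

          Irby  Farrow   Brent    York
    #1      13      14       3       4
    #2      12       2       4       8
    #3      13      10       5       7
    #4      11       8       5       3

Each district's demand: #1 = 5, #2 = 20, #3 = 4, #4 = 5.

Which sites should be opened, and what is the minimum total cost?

Open Farrow and Brent; minimum total cost 124.

For any fixed open set, each district goes to its cheapest open site; total = fixed + service.
{Farrow, Brent}: #1→Brent 3·5=15, #2→Farrow 2·20=40, #3→Brent 5·4=20, #4→Brent 5·5=25. Service 100; fixed 24; total 124.
{Farrow, Brent, York}: #1→Brent 3·5=15, #2→Farrow 2·20=40, #3→Brent 5·4=20, #4→York 3·5=15. Service 90; fixed 49; total 139.
{Farrow, York}: service 103 + fixed 39 = 142
{Irby, Farrow, Brent, York}: service 90 + fixed 72 = 162
No other subset beats 124.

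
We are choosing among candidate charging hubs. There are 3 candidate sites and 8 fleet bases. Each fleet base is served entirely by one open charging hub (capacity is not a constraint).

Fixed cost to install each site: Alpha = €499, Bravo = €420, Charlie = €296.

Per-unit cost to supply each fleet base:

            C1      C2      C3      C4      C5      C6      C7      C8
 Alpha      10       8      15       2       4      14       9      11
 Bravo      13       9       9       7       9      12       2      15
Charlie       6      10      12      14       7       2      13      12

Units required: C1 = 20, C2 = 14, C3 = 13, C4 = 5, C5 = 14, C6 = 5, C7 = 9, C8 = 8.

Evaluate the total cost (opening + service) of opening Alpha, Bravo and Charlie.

Each fleet base is assigned to its cheapest site among the open ones.
{Alpha, Bravo, Charlie}: C1→Charlie 6·20=120, C2→Alpha 8·14=112, C3→Bravo 9·13=117, C4→Alpha 2·5=10, C5→Alpha 4·14=56, C6→Charlie 2·5=10, C7→Bravo 2·9=18, C8→Alpha 11·8=88. Service 531; fixed 1215; total 1746.

Total cost: 1746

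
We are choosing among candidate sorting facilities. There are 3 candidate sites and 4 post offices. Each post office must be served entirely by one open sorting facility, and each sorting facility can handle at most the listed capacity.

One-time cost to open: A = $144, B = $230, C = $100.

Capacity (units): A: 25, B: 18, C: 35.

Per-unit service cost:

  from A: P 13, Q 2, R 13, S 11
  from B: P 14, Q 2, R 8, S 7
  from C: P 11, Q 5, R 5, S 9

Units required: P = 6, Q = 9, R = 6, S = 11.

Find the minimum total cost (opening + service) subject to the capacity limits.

Minimum total cost: 340

Open {C}: P→C 11·6=66, Q→C 5·9=45, R→C 5·6=30, S→C 9·11=99.
Loads: C carries 32/35. Service 240; fixed 100; total 340.
Next best feasible plan costs 457.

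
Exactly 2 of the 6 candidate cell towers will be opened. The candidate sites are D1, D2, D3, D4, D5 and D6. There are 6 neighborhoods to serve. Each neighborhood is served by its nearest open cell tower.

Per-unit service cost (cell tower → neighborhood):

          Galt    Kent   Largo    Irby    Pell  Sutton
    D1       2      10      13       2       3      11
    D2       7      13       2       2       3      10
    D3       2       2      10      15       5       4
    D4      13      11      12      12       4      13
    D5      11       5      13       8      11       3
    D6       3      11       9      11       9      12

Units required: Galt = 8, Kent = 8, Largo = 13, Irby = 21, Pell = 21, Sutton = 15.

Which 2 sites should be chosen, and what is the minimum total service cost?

Choose D2 and D3; total service cost 223.

With exactly 2 open, each neighborhood uses its cheapest among the chosen.
{D2, D3}: Galt→D3 2·8=16, Kent→D3 2·8=16, Largo→D2 2·13=26, Irby→D2 2·21=42, Pell→D2 3·21=63, Sutton→D3 4·15=60. Service cost 223.
{D2, D5}: service cost 272
{D1, D3}: service cost 327
Among all 15 size-2 choices, {D2, D3} is lowest.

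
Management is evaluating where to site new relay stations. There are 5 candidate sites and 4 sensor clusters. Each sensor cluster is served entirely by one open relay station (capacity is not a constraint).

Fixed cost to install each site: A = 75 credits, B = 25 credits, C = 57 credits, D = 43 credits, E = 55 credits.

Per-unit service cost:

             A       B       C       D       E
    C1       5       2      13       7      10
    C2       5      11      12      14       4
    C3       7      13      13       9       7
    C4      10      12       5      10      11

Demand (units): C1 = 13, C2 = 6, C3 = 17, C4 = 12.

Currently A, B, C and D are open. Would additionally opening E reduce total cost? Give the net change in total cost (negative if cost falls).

No — net change +49 (cost rises by 49).

Current service cost with {A, B, C, D}: 235.
Adding E: each sensor cluster re-picks its cheapest; new service cost 229, saving 6.
Extra fixed cost: 55. Net change = 55 − 6 = 49.
(Totals: 435 → 484.)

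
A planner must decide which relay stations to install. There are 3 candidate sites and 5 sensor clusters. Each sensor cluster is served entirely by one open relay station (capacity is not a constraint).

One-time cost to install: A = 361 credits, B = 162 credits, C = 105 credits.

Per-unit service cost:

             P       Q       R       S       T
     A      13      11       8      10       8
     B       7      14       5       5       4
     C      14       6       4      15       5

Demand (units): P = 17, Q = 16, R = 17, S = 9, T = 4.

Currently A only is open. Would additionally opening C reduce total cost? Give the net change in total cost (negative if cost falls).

Current service cost with {A}: 655.
Adding C: each sensor cluster re-picks its cheapest; new service cost 495, saving 160.
Extra fixed cost: 105. Net change = 105 − 160 = -55.
(Totals: 1016 → 961.)

Yes — net change −55 (cost falls by 55).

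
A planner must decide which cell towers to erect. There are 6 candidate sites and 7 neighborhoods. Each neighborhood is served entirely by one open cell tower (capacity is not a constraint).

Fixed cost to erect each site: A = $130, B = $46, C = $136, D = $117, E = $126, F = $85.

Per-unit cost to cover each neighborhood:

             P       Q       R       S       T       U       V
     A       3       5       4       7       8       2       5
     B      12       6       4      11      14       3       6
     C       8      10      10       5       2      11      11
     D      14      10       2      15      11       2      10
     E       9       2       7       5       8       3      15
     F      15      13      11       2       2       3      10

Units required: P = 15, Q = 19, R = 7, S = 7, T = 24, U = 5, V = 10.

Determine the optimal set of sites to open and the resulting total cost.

Open A and F; minimum total cost 505.

For any fixed open set, each neighborhood goes to its cheapest open site; total = fixed + service.
{A, F}: P→A 3·15=45, Q→A 5·19=95, R→A 4·7=28, S→F 2·7=14, T→F 2·24=48, U→A 2·5=10, V→A 5·10=50. Service 290; fixed 215; total 505.
{A, B, F}: service 290 + fixed 261 = 551
{A, E, F}: service 233 + fixed 341 = 574
{A, B, C, D, E, F}: P→A 3·15=45, Q→E 2·19=38, R→D 2·7=14, S→F 2·7=14, T→C 2·24=48, U→A 2·5=10, V→A 5·10=50. Service 219; fixed 640; total 859.
No other subset beats 505.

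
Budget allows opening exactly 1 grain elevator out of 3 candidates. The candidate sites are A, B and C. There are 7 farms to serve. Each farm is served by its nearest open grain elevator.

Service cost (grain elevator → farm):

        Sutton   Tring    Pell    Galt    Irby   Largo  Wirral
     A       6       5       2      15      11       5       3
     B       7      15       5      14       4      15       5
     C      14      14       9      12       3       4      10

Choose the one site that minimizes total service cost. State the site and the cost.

Choose A only; total service cost 47.

With exactly 1 open, each farm uses its cheapest among the chosen.
{A}: Sutton→A 6, Tring→A 5, Pell→A 2, Galt→A 15, Irby→A 11, Largo→A 5, Wirral→A 3. Service cost 47.
{B}: service cost 65
{C}: service cost 66
Among all 3 size-1 choices, {A} is lowest.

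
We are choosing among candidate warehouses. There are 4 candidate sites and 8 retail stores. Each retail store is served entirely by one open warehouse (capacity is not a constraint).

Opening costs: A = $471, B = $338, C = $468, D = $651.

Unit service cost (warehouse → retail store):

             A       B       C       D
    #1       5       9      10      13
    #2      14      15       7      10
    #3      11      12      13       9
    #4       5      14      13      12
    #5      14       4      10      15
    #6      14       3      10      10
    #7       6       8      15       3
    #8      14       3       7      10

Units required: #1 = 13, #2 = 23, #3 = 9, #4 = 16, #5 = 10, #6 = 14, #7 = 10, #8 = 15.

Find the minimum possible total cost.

For any fixed open set, each retail store goes to its cheapest open site; total = fixed + service.
{B}: #1→B 9·13=117, #2→B 15·23=345, #3→B 12·9=108, #4→B 14·16=224, #5→B 4·10=40, #6→B 3·14=42, #7→B 8·10=80, #8→B 3·15=45. Service 1001; fixed 338; total 1339.
{A, B}: #1→A 5·13=65, #2→A 14·23=322, #3→A 11·9=99, #4→A 5·16=80, #5→B 4·10=40, #6→B 3·14=42, #7→A 6·10=60, #8→B 3·15=45. Service 753; fixed 809; total 1562.
{C}: #1→C 10·13=130, #2→C 7·23=161, #3→C 13·9=117, #4→C 13·16=208, #5→C 10·10=100, #6→C 10·14=140, #7→C 15·10=150, #8→C 7·15=105. Service 1111; fixed 468; total 1579.
{A, B, C, D}: service 544 + fixed 1928 = 2472
No other subset beats 1339.

Minimum total cost: 1339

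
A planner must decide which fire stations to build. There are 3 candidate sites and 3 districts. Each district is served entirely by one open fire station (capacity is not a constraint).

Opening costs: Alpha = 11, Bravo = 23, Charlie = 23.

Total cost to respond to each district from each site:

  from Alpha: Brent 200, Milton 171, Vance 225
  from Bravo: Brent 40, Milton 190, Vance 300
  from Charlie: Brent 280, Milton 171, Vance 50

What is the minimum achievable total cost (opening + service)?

For any fixed open set, each district goes to its cheapest open site; total = fixed + service.
{Bravo, Charlie}: Brent→Bravo 40, Milton→Charlie 171, Vance→Charlie 50. Service 261; fixed 46; total 307.
{Alpha, Bravo, Charlie}: Brent→Bravo 40, Milton→Alpha 171, Vance→Charlie 50. Service 261; fixed 57; total 318.
{Alpha, Charlie}: Brent→Alpha 200, Milton→Alpha 171, Vance→Charlie 50. Service 421; fixed 34; total 455.
{Alpha}: Brent→Alpha 200, Milton→Alpha 171, Vance→Alpha 225. Service 596; fixed 11; total 607.
No other subset beats 307.

Minimum total cost: 307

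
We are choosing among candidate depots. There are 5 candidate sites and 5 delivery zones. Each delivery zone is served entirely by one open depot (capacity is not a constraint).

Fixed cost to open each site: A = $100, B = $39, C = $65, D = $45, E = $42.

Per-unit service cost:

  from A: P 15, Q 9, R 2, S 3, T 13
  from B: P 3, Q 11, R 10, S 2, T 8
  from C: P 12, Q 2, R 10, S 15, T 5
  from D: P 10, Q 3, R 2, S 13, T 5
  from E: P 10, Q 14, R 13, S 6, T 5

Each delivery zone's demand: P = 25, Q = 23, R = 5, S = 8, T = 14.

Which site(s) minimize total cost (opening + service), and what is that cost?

For any fixed open set, each delivery zone goes to its cheapest open site; total = fixed + service.
{B, D}: P→B 3·25=75, Q→D 3·23=69, R→D 2·5=10, S→B 2·8=16, T→D 5·14=70. Service 240; fixed 84; total 324.
{B, C}: service 257 + fixed 104 = 361
{B, C, D}: P→B 3·25=75, Q→C 2·23=46, R→D 2·5=10, S→B 2·8=16, T→C 5·14=70. Service 217; fixed 149; total 366.
{A, B, C, D, E}: service 217 + fixed 291 = 508
No other subset beats 324.

Open B and D; minimum total cost 324.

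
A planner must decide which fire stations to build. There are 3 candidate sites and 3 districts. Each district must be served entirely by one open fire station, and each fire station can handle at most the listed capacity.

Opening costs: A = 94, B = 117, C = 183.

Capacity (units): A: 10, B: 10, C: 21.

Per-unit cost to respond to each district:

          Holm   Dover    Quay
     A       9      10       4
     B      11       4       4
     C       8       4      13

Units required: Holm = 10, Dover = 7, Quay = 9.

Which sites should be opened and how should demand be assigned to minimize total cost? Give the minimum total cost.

Minimum total cost: 421

Open {A, C}: Holm→C 8·10=80, Dover→C 4·7=28, Quay→A 4·9=36.
Loads: A carries 9/10, C carries 17/21. Service 144; fixed 277; total 421.
Next best feasible plan costs 444.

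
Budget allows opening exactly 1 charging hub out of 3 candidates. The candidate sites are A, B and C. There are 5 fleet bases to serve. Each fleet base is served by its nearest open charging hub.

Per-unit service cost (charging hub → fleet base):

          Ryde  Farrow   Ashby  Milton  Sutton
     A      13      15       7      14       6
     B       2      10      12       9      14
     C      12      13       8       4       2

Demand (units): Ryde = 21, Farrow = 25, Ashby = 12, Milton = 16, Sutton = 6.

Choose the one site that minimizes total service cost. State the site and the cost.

With exactly 1 open, each fleet base uses its cheapest among the chosen.
{B}: Ryde→B 2·21=42, Farrow→B 10·25=250, Ashby→B 12·12=144, Milton→B 9·16=144, Sutton→B 14·6=84. Service cost 664.
{C}: service cost 749
{A}: service cost 992
Among all 3 size-1 choices, {B} is lowest.

Choose B only; total service cost 664.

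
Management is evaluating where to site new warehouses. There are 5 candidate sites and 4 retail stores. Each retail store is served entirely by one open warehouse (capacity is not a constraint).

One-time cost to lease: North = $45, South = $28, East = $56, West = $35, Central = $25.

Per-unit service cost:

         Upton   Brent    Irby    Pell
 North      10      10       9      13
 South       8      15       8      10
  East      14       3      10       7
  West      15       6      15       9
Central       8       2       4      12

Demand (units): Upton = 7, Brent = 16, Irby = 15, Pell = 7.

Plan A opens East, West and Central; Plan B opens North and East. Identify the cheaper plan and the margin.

Plan A is cheaper by 90.

Plan A: {East, West, Central}: Upton→Central 8·7=56, Brent→Central 2·16=32, Irby→Central 4·15=60, Pell→East 7·7=49. Service 197; fixed 116; total 313.
Plan B: {North, East}: Upton→North 10·7=70, Brent→East 3·16=48, Irby→North 9·15=135, Pell→East 7·7=49. Service 302; fixed 101; total 403.
Difference: |313 − 403| = 90.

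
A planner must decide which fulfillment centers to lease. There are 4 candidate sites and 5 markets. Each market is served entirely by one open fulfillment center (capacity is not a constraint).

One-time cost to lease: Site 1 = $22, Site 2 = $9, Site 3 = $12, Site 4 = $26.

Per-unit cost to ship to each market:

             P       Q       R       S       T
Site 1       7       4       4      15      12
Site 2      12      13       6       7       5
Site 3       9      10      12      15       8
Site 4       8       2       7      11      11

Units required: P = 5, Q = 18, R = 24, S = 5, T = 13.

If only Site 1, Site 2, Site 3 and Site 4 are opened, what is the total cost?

Total cost: 336

Each market is assigned to its cheapest site among the open ones.
{Site 1, Site 2, Site 3, Site 4}: P→Site 1 7·5=35, Q→Site 4 2·18=36, R→Site 1 4·24=96, S→Site 2 7·5=35, T→Site 2 5·13=65. Service 267; fixed 69; total 336.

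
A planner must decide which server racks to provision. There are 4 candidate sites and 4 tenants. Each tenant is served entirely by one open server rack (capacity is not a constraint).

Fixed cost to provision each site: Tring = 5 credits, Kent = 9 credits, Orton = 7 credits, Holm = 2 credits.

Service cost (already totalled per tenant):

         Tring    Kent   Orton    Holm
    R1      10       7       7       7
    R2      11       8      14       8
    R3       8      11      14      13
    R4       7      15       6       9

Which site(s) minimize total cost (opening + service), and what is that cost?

For any fixed open set, each tenant goes to its cheapest open site; total = fixed + service.
{Tring, Holm}: R1→Holm 7, R2→Holm 8, R3→Tring 8, R4→Tring 7. Service 30; fixed 7; total 37.
{Holm}: R1→Holm 7, R2→Holm 8, R3→Holm 13, R4→Holm 9. Service 37; fixed 2; total 39.
{Tring}: service 36 + fixed 5 = 41
{Tring, Kent, Orton, Holm}: service 29 + fixed 23 = 52
No other subset beats 37.

Open Tring and Holm; minimum total cost 37.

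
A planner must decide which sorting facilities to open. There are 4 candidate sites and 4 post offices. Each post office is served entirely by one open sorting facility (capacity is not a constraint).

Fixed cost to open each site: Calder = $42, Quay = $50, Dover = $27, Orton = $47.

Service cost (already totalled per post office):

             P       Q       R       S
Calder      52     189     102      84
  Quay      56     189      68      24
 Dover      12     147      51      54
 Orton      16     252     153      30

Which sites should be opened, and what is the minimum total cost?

For any fixed open set, each post office goes to its cheapest open site; total = fixed + service.
{Dover}: P→Dover 12, Q→Dover 147, R→Dover 51, S→Dover 54. Service 264; fixed 27; total 291.
{Quay, Dover}: service 234 + fixed 77 = 311
{Dover, Orton}: service 240 + fixed 74 = 314
{Calder, Quay, Dover, Orton}: P→Dover 12, Q→Dover 147, R→Dover 51, S→Quay 24. Service 234; fixed 166; total 400.
No other subset beats 291.

Open Dover only; minimum total cost 291.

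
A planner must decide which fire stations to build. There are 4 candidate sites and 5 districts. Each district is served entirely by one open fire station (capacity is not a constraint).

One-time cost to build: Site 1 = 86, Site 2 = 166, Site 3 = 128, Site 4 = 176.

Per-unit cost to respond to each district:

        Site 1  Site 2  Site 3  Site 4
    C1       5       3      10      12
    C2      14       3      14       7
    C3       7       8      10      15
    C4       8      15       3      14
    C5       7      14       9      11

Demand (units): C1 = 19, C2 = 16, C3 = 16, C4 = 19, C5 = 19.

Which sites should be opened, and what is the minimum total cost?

Open Site 1 and Site 2; minimum total cost 754.

For any fixed open set, each district goes to its cheapest open site; total = fixed + service.
{Site 1, Site 2}: C1→Site 2 3·19=57, C2→Site 2 3·16=48, C3→Site 1 7·16=112, C4→Site 1 8·19=152, C5→Site 1 7·19=133. Service 502; fixed 252; total 754.
{Site 2, Site 3}: service 461 + fixed 294 = 755
{Site 1, Site 2, Site 3}: service 407 + fixed 380 = 787
{Site 1, Site 2, Site 3, Site 4}: service 407 + fixed 556 = 963
No other subset beats 754.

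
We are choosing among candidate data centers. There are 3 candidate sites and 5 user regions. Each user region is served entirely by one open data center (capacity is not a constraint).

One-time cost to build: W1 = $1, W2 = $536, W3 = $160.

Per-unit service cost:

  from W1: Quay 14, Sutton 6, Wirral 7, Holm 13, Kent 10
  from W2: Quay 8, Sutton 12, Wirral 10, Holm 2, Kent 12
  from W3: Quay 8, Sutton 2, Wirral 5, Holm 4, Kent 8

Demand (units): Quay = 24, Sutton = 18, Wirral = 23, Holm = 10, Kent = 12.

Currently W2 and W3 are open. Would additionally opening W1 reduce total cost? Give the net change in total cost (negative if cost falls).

No — net change +1 (cost rises by 1).

Current service cost with {W2, W3}: 459.
Adding W1: each user region re-picks its cheapest; new service cost 459, saving 0.
Extra fixed cost: 1. Net change = 1 − 0 = 1.
(Totals: 1155 → 1156.)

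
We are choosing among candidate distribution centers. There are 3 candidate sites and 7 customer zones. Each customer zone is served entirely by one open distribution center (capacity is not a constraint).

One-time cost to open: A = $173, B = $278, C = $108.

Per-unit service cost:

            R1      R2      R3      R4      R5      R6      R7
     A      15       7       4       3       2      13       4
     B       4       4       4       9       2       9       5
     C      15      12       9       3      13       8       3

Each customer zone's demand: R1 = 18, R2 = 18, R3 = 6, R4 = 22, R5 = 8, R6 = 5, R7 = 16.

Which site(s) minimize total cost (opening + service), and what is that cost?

Open B and C; minimum total cost 724.

For any fixed open set, each customer zone goes to its cheapest open site; total = fixed + service.
{B, C}: R1→B 4·18=72, R2→B 4·18=72, R3→B 4·6=24, R4→C 3·22=66, R5→B 2·8=16, R6→C 8·5=40, R7→C 3·16=48. Service 338; fixed 386; total 724.
{B}: service 507 + fixed 278 = 785
{A}: R1→A 15·18=270, R2→A 7·18=126, R3→A 4·6=24, R4→A 3·22=66, R5→A 2·8=16, R6→A 13·5=65, R7→A 4·16=64. Service 631; fixed 173; total 804.
{A, B, C}: service 338 + fixed 559 = 897
No other subset beats 724.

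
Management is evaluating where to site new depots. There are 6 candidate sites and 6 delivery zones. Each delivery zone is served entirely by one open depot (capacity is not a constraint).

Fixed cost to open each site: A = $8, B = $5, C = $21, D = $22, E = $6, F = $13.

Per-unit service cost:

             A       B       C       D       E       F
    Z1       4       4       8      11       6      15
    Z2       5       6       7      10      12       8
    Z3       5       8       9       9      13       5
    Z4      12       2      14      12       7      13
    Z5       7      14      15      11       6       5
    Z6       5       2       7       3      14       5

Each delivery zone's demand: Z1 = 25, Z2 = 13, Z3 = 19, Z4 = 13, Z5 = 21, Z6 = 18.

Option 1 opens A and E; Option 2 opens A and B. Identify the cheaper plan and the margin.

Option 1: {A, E}: Z1→A 4·25=100, Z2→A 5·13=65, Z3→A 5·19=95, Z4→E 7·13=91, Z5→E 6·21=126, Z6→A 5·18=90. Service 567; fixed 14; total 581.
Option 2: {A, B}: Z1→A 4·25=100, Z2→A 5·13=65, Z3→A 5·19=95, Z4→B 2·13=26, Z5→A 7·21=147, Z6→B 2·18=36. Service 469; fixed 13; total 482.
Difference: |581 − 482| = 99.

Option 2 is cheaper by 99.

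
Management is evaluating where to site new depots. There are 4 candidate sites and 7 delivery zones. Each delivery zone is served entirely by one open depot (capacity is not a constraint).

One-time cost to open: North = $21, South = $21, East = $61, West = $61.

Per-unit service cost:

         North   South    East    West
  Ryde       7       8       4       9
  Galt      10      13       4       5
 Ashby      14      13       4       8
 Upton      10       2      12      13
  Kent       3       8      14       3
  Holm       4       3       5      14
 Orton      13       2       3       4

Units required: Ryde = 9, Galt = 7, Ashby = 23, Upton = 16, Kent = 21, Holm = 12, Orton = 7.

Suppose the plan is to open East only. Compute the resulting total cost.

Total cost: 784

Each delivery zone is assigned to its cheapest site among the open ones.
{East}: Ryde→East 4·9=36, Galt→East 4·7=28, Ashby→East 4·23=92, Upton→East 12·16=192, Kent→East 14·21=294, Holm→East 5·12=60, Orton→East 3·7=21. Service 723; fixed 61; total 784.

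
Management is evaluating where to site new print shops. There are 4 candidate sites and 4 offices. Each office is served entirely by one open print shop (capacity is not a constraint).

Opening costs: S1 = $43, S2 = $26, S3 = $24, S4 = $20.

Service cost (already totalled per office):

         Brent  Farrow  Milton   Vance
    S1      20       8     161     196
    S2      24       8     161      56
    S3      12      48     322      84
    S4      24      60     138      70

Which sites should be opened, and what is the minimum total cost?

Open S2 and S4; minimum total cost 272.

For any fixed open set, each office goes to its cheapest open site; total = fixed + service.
{S2, S4}: Brent→S2 24, Farrow→S2 8, Milton→S4 138, Vance→S2 56. Service 226; fixed 46; total 272.
{S2}: service 249 + fixed 26 = 275
{S2, S3, S4}: service 214 + fixed 70 = 284
{S1, S2, S3, S4}: Brent→S3 12, Farrow→S1 8, Milton→S4 138, Vance→S2 56. Service 214; fixed 113; total 327.
No other subset beats 272.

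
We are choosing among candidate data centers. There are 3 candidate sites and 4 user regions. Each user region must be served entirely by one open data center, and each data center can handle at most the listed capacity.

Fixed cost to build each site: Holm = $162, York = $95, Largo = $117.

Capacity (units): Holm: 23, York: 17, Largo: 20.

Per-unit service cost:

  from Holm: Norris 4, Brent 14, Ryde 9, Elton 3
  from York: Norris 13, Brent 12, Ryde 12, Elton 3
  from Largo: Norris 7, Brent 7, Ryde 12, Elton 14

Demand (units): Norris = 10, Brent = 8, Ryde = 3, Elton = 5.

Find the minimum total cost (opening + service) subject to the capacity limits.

Minimum total cost: 389

Open {York, Largo}: Norris→Largo 7·10=70, Brent→Largo 7·8=56, Ryde→York 12·3=36, Elton→York 3·5=15.
Loads: York carries 8/17, Largo carries 18/20. Service 177; fixed 212; total 389.
Next best feasible plan costs 417.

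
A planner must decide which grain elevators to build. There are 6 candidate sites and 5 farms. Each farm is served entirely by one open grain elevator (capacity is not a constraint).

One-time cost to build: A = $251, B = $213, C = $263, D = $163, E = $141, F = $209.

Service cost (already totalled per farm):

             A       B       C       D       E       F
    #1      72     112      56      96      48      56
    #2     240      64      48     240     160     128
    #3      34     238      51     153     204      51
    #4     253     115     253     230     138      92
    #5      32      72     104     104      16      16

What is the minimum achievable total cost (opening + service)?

Minimum total cost: 552

For any fixed open set, each farm goes to its cheapest open site; total = fixed + service.
{F}: #1→F 56, #2→F 128, #3→F 51, #4→F 92, #5→F 16. Service 343; fixed 209; total 552.
{E, F}: service 335 + fixed 350 = 685
{B, F}: #1→F 56, #2→B 64, #3→F 51, #4→F 92, #5→F 16. Service 279; fixed 422; total 701.
{A, B, C, D, E, F}: service 238 + fixed 1240 = 1478
No other subset beats 552.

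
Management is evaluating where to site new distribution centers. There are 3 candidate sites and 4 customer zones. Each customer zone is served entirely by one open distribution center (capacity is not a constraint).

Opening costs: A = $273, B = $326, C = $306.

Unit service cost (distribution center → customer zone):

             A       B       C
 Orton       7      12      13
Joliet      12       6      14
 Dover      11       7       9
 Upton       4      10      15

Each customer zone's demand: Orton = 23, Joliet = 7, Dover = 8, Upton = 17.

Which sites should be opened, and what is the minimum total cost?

For any fixed open set, each customer zone goes to its cheapest open site; total = fixed + service.
{A}: Orton→A 7·23=161, Joliet→A 12·7=84, Dover→A 11·8=88, Upton→A 4·17=68. Service 401; fixed 273; total 674.
{B}: Orton→B 12·23=276, Joliet→B 6·7=42, Dover→B 7·8=56, Upton→B 10·17=170. Service 544; fixed 326; total 870.
{A, B}: Orton→A 7·23=161, Joliet→B 6·7=42, Dover→B 7·8=56, Upton→A 4·17=68. Service 327; fixed 599; total 926.
{A, B, C}: Orton→A 7·23=161, Joliet→B 6·7=42, Dover→B 7·8=56, Upton→A 4·17=68. Service 327; fixed 905; total 1232.
(All 7 nonempty subsets were checked; A only is lowest.)

Open A only; minimum total cost 674.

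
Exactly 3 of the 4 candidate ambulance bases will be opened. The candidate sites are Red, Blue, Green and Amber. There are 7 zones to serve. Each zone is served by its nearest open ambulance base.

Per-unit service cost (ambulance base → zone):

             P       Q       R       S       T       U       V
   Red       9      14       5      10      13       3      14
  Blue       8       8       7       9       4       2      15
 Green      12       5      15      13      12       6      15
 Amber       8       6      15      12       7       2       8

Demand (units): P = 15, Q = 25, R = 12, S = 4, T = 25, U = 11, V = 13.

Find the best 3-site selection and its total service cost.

With exactly 3 open, each zone uses its cheapest among the chosen.
{Blue, Green, Amber}: P→Blue 8·15=120, Q→Green 5·25=125, R→Blue 7·12=84, S→Blue 9·4=36, T→Blue 4·25=100, U→Blue 2·11=22, V→Amber 8·13=104. Service cost 591.
{Red, Blue, Amber}: service cost 592
{Red, Blue, Green}: service cost 645
Among all 4 size-3 choices, {Blue, Green, Amber} is lowest.

Choose Blue, Green and Amber; total service cost 591.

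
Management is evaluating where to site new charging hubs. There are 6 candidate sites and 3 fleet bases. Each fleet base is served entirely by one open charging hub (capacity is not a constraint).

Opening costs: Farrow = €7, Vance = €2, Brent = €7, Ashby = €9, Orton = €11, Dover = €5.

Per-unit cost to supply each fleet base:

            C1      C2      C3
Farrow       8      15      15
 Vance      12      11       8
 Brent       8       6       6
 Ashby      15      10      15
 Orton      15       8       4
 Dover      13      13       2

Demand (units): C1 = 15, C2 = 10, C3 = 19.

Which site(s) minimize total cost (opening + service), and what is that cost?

For any fixed open set, each fleet base goes to its cheapest open site; total = fixed + service.
{Brent, Dover}: C1→Brent 8·15=120, C2→Brent 6·10=60, C3→Dover 2·19=38. Service 218; fixed 12; total 230.
{Vance, Brent, Dover}: service 218 + fixed 14 = 232
{Farrow, Brent, Dover}: service 218 + fixed 19 = 237
{Farrow, Vance, Brent, Ashby, Orton, Dover}: service 218 + fixed 41 = 259
No other subset beats 230.

Open Brent and Dover; minimum total cost 230.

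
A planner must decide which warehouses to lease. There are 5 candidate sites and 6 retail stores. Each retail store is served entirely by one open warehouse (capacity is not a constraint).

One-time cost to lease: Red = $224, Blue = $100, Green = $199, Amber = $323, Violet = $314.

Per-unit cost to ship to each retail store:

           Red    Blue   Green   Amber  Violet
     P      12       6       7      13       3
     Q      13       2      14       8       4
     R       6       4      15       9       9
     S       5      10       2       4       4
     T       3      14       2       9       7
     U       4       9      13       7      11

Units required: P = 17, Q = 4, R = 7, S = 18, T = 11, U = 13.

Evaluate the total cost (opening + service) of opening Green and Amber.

Each retail store is assigned to its cheapest site among the open ones.
{Green, Amber}: P→Green 7·17=119, Q→Amber 8·4=32, R→Amber 9·7=63, S→Green 2·18=36, T→Green 2·11=22, U→Amber 7·13=91. Service 363; fixed 522; total 885.

Total cost: 885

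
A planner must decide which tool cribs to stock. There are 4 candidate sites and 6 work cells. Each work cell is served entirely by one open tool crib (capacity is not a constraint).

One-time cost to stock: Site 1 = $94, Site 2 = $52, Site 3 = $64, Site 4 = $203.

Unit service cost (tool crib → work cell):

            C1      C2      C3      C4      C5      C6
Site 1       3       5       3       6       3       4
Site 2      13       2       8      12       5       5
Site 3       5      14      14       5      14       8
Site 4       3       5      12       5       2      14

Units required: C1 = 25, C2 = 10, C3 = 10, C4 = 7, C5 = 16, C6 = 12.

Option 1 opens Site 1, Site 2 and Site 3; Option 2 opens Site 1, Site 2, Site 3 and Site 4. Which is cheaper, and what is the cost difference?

Option 1: {Site 1, Site 2, Site 3}: C1→Site 1 3·25=75, C2→Site 2 2·10=20, C3→Site 1 3·10=30, C4→Site 3 5·7=35, C5→Site 1 3·16=48, C6→Site 1 4·12=48. Service 256; fixed 210; total 466.
Option 2: {Site 1, Site 2, Site 3, Site 4}: C1→Site 1 3·25=75, C2→Site 2 2·10=20, C3→Site 1 3·10=30, C4→Site 3 5·7=35, C5→Site 4 2·16=32, C6→Site 1 4·12=48. Service 240; fixed 413; total 653.
Difference: |466 − 653| = 187.

Option 1 is cheaper by 187.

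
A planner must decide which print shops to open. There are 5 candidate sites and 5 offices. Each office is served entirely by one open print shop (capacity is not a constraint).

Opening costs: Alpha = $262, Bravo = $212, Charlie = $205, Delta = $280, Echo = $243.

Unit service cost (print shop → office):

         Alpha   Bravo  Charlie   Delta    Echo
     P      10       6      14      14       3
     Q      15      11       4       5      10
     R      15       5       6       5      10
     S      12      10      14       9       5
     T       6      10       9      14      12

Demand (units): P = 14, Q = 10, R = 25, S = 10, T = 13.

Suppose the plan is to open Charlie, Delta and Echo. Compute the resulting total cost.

Each office is assigned to its cheapest site among the open ones.
{Charlie, Delta, Echo}: P→Echo 3·14=42, Q→Charlie 4·10=40, R→Delta 5·25=125, S→Echo 5·10=50, T→Charlie 9·13=117. Service 374; fixed 728; total 1102.

Total cost: 1102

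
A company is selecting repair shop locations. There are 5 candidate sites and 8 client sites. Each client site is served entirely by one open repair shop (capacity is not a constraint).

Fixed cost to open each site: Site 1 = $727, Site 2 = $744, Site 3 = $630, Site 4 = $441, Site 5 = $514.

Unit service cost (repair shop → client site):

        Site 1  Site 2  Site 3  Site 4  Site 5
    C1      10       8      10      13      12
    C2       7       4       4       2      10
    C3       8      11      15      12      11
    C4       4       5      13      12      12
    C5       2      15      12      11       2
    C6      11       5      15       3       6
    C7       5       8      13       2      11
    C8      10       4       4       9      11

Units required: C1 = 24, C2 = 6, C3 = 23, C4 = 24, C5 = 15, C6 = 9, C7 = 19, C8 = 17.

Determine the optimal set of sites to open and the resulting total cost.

For any fixed open set, each client site goes to its cheapest open site; total = fixed + service.
{Site 1}: C1→Site 1 10·24=240, C2→Site 1 7·6=42, C3→Site 1 8·23=184, C4→Site 1 4·24=96, C5→Site 1 2·15=30, C6→Site 1 11·9=99, C7→Site 1 5·19=95, C8→Site 1 10·17=170. Service 956; fixed 727; total 1683.
{Site 4}: C1→Site 4 13·24=312, C2→Site 4 2·6=12, C3→Site 4 12·23=276, C4→Site 4 12·24=288, C5→Site 4 11·15=165, C6→Site 4 3·9=27, C7→Site 4 2·19=38, C8→Site 4 9·17=153. Service 1271; fixed 441; total 1712.
{Site 2}: service 1079 + fixed 744 = 1823
{Site 1, Site 2, Site 3, Site 4, Site 5}: service 647 + fixed 3056 = 3703
No other subset beats 1683.

Open Site 1 only; minimum total cost 1683.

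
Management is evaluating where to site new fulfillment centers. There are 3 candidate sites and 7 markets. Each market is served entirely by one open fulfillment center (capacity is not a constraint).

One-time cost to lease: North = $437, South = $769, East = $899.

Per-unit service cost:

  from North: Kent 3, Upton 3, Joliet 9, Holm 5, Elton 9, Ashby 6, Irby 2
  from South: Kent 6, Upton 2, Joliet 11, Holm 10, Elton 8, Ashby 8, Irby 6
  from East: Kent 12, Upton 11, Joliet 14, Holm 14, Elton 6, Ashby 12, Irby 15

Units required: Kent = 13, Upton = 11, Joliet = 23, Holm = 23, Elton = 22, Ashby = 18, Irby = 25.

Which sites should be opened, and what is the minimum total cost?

Open North only; minimum total cost 1187.

For any fixed open set, each market goes to its cheapest open site; total = fixed + service.
{North}: Kent→North 3·13=39, Upton→North 3·11=33, Joliet→North 9·23=207, Holm→North 5·23=115, Elton→North 9·22=198, Ashby→North 6·18=108, Irby→North 2·25=50. Service 750; fixed 437; total 1187.
{South}: service 1053 + fixed 769 = 1822
{North, South}: service 717 + fixed 1206 = 1923
{North, South, East}: service 673 + fixed 2105 = 2778
No other subset beats 1187.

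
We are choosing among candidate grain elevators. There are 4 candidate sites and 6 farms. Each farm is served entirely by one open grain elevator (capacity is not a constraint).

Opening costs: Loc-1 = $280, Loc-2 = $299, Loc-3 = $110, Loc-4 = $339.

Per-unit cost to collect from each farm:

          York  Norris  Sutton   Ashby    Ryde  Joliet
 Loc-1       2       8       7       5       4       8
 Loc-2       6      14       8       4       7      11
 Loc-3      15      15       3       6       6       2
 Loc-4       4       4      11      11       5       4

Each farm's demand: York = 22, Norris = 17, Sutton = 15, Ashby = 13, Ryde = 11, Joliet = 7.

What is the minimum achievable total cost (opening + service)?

For any fixed open set, each farm goes to its cheapest open site; total = fixed + service.
{Loc-1}: York→Loc-1 2·22=44, Norris→Loc-1 8·17=136, Sutton→Loc-1 7·15=105, Ashby→Loc-1 5·13=65, Ryde→Loc-1 4·11=44, Joliet→Loc-1 8·7=56. Service 450; fixed 280; total 730.
{Loc-1, Loc-3}: service 348 + fixed 390 = 738
{Loc-3, Loc-4}: service 348 + fixed 449 = 797
{Loc-1, Loc-2, Loc-3, Loc-4}: York→Loc-1 2·22=44, Norris→Loc-4 4·17=68, Sutton→Loc-3 3·15=45, Ashby→Loc-2 4·13=52, Ryde→Loc-1 4·11=44, Joliet→Loc-3 2·7=14. Service 267; fixed 1028; total 1295.
No other subset beats 730.

Minimum total cost: 730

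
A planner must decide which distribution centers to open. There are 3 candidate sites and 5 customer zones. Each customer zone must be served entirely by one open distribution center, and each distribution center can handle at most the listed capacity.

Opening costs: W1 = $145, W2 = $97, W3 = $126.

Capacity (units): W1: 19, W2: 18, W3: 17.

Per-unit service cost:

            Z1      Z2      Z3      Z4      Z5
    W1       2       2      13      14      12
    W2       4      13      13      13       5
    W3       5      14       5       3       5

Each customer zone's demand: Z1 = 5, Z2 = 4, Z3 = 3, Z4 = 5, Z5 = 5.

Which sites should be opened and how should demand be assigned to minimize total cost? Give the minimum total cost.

Open {W1, W3}: Z1→W1 2·5=10, Z2→W1 2·4=8, Z3→W3 5·3=15, Z4→W3 3·5=15, Z5→W3 5·5=25.
Loads: W1 carries 9/19, W3 carries 13/17. Service 73; fixed 271; total 344.
Next best feasible plan costs 350.

Minimum total cost: 344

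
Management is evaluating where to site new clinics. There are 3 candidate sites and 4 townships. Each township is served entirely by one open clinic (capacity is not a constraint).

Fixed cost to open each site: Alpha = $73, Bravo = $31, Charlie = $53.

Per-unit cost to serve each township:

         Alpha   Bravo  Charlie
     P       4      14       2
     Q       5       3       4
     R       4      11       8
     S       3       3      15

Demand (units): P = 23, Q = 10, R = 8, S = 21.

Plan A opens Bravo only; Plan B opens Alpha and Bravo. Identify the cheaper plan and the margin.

Plan A: {Bravo}: P→Bravo 14·23=322, Q→Bravo 3·10=30, R→Bravo 11·8=88, S→Bravo 3·21=63. Service 503; fixed 31; total 534.
Plan B: {Alpha, Bravo}: P→Alpha 4·23=92, Q→Bravo 3·10=30, R→Alpha 4·8=32, S→Alpha 3·21=63. Service 217; fixed 104; total 321.
Difference: |534 − 321| = 213.

Plan B is cheaper by 213.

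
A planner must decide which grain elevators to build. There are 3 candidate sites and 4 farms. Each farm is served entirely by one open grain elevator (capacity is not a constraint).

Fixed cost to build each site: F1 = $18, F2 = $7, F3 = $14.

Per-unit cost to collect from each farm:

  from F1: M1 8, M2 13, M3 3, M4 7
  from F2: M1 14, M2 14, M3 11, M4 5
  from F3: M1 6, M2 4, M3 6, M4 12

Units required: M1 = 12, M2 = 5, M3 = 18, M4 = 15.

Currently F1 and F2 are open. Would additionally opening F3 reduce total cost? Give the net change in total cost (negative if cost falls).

Yes — net change −55 (cost falls by 55).

Current service cost with {F1, F2}: 290.
Adding F3: each farm re-picks its cheapest; new service cost 221, saving 69.
Extra fixed cost: 14. Net change = 14 − 69 = -55.
(Totals: 315 → 260.)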